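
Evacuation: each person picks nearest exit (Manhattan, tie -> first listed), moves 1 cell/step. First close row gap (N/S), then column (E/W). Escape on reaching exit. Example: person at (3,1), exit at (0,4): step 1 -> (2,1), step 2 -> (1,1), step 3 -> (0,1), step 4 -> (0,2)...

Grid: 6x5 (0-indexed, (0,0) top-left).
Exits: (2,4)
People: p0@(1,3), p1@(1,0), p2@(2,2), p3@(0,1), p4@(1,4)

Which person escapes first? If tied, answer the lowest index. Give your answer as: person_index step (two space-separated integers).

Answer: 4 1

Derivation:
Step 1: p0:(1,3)->(2,3) | p1:(1,0)->(2,0) | p2:(2,2)->(2,3) | p3:(0,1)->(1,1) | p4:(1,4)->(2,4)->EXIT
Step 2: p0:(2,3)->(2,4)->EXIT | p1:(2,0)->(2,1) | p2:(2,3)->(2,4)->EXIT | p3:(1,1)->(2,1) | p4:escaped
Step 3: p0:escaped | p1:(2,1)->(2,2) | p2:escaped | p3:(2,1)->(2,2) | p4:escaped
Step 4: p0:escaped | p1:(2,2)->(2,3) | p2:escaped | p3:(2,2)->(2,3) | p4:escaped
Step 5: p0:escaped | p1:(2,3)->(2,4)->EXIT | p2:escaped | p3:(2,3)->(2,4)->EXIT | p4:escaped
Exit steps: [2, 5, 2, 5, 1]
First to escape: p4 at step 1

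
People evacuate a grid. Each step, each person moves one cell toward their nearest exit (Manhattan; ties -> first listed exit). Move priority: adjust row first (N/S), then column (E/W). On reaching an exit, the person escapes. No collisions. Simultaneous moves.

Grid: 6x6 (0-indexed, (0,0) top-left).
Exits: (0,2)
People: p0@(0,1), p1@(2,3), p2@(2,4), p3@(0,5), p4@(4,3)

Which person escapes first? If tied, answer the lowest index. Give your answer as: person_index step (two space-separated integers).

Answer: 0 1

Derivation:
Step 1: p0:(0,1)->(0,2)->EXIT | p1:(2,3)->(1,3) | p2:(2,4)->(1,4) | p3:(0,5)->(0,4) | p4:(4,3)->(3,3)
Step 2: p0:escaped | p1:(1,3)->(0,3) | p2:(1,4)->(0,4) | p3:(0,4)->(0,3) | p4:(3,3)->(2,3)
Step 3: p0:escaped | p1:(0,3)->(0,2)->EXIT | p2:(0,4)->(0,3) | p3:(0,3)->(0,2)->EXIT | p4:(2,3)->(1,3)
Step 4: p0:escaped | p1:escaped | p2:(0,3)->(0,2)->EXIT | p3:escaped | p4:(1,3)->(0,3)
Step 5: p0:escaped | p1:escaped | p2:escaped | p3:escaped | p4:(0,3)->(0,2)->EXIT
Exit steps: [1, 3, 4, 3, 5]
First to escape: p0 at step 1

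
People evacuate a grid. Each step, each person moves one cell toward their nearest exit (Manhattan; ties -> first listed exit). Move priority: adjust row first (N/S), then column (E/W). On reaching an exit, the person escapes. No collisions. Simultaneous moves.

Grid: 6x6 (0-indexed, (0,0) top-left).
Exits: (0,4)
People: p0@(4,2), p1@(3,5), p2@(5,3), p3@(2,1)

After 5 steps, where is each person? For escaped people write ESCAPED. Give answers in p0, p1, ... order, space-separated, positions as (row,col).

Step 1: p0:(4,2)->(3,2) | p1:(3,5)->(2,5) | p2:(5,3)->(4,3) | p3:(2,1)->(1,1)
Step 2: p0:(3,2)->(2,2) | p1:(2,5)->(1,5) | p2:(4,3)->(3,3) | p3:(1,1)->(0,1)
Step 3: p0:(2,2)->(1,2) | p1:(1,5)->(0,5) | p2:(3,3)->(2,3) | p3:(0,1)->(0,2)
Step 4: p0:(1,2)->(0,2) | p1:(0,5)->(0,4)->EXIT | p2:(2,3)->(1,3) | p3:(0,2)->(0,3)
Step 5: p0:(0,2)->(0,3) | p1:escaped | p2:(1,3)->(0,3) | p3:(0,3)->(0,4)->EXIT

(0,3) ESCAPED (0,3) ESCAPED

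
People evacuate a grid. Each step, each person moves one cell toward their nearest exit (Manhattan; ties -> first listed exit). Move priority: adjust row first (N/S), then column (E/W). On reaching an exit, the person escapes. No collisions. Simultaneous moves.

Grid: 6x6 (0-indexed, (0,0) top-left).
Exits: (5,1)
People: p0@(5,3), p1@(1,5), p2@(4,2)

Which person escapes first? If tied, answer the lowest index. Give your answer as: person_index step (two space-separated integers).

Step 1: p0:(5,3)->(5,2) | p1:(1,5)->(2,5) | p2:(4,2)->(5,2)
Step 2: p0:(5,2)->(5,1)->EXIT | p1:(2,5)->(3,5) | p2:(5,2)->(5,1)->EXIT
Step 3: p0:escaped | p1:(3,5)->(4,5) | p2:escaped
Step 4: p0:escaped | p1:(4,5)->(5,5) | p2:escaped
Step 5: p0:escaped | p1:(5,5)->(5,4) | p2:escaped
Step 6: p0:escaped | p1:(5,4)->(5,3) | p2:escaped
Step 7: p0:escaped | p1:(5,3)->(5,2) | p2:escaped
Step 8: p0:escaped | p1:(5,2)->(5,1)->EXIT | p2:escaped
Exit steps: [2, 8, 2]
First to escape: p0 at step 2

Answer: 0 2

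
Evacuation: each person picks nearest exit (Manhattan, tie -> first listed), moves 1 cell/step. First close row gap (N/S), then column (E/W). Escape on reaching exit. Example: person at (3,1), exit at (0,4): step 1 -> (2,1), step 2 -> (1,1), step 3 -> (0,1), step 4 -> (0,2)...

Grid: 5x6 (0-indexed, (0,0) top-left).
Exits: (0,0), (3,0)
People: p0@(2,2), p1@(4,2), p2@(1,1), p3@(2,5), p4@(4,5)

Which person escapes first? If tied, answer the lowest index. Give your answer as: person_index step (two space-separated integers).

Step 1: p0:(2,2)->(3,2) | p1:(4,2)->(3,2) | p2:(1,1)->(0,1) | p3:(2,5)->(3,5) | p4:(4,5)->(3,5)
Step 2: p0:(3,2)->(3,1) | p1:(3,2)->(3,1) | p2:(0,1)->(0,0)->EXIT | p3:(3,5)->(3,4) | p4:(3,5)->(3,4)
Step 3: p0:(3,1)->(3,0)->EXIT | p1:(3,1)->(3,0)->EXIT | p2:escaped | p3:(3,4)->(3,3) | p4:(3,4)->(3,3)
Step 4: p0:escaped | p1:escaped | p2:escaped | p3:(3,3)->(3,2) | p4:(3,3)->(3,2)
Step 5: p0:escaped | p1:escaped | p2:escaped | p3:(3,2)->(3,1) | p4:(3,2)->(3,1)
Step 6: p0:escaped | p1:escaped | p2:escaped | p3:(3,1)->(3,0)->EXIT | p4:(3,1)->(3,0)->EXIT
Exit steps: [3, 3, 2, 6, 6]
First to escape: p2 at step 2

Answer: 2 2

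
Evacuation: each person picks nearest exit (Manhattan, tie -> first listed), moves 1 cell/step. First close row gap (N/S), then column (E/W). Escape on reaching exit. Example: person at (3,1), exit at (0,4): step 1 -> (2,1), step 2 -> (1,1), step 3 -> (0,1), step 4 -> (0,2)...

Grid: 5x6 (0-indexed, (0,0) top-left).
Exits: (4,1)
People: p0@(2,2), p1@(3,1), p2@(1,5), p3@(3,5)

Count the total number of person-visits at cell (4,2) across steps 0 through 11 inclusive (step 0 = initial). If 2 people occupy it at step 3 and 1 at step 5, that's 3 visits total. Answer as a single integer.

Step 0: p0@(2,2) p1@(3,1) p2@(1,5) p3@(3,5) -> at (4,2): 0 [-], cum=0
Step 1: p0@(3,2) p1@ESC p2@(2,5) p3@(4,5) -> at (4,2): 0 [-], cum=0
Step 2: p0@(4,2) p1@ESC p2@(3,5) p3@(4,4) -> at (4,2): 1 [p0], cum=1
Step 3: p0@ESC p1@ESC p2@(4,5) p3@(4,3) -> at (4,2): 0 [-], cum=1
Step 4: p0@ESC p1@ESC p2@(4,4) p3@(4,2) -> at (4,2): 1 [p3], cum=2
Step 5: p0@ESC p1@ESC p2@(4,3) p3@ESC -> at (4,2): 0 [-], cum=2
Step 6: p0@ESC p1@ESC p2@(4,2) p3@ESC -> at (4,2): 1 [p2], cum=3
Step 7: p0@ESC p1@ESC p2@ESC p3@ESC -> at (4,2): 0 [-], cum=3
Total visits = 3

Answer: 3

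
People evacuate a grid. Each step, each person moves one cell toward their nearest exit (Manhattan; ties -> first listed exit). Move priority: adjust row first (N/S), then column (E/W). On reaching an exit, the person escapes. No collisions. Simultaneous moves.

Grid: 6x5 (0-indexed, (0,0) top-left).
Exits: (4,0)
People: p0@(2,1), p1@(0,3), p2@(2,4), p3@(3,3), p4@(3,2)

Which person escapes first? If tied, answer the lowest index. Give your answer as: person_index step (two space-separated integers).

Answer: 0 3

Derivation:
Step 1: p0:(2,1)->(3,1) | p1:(0,3)->(1,3) | p2:(2,4)->(3,4) | p3:(3,3)->(4,3) | p4:(3,2)->(4,2)
Step 2: p0:(3,1)->(4,1) | p1:(1,3)->(2,3) | p2:(3,4)->(4,4) | p3:(4,3)->(4,2) | p4:(4,2)->(4,1)
Step 3: p0:(4,1)->(4,0)->EXIT | p1:(2,3)->(3,3) | p2:(4,4)->(4,3) | p3:(4,2)->(4,1) | p4:(4,1)->(4,0)->EXIT
Step 4: p0:escaped | p1:(3,3)->(4,3) | p2:(4,3)->(4,2) | p3:(4,1)->(4,0)->EXIT | p4:escaped
Step 5: p0:escaped | p1:(4,3)->(4,2) | p2:(4,2)->(4,1) | p3:escaped | p4:escaped
Step 6: p0:escaped | p1:(4,2)->(4,1) | p2:(4,1)->(4,0)->EXIT | p3:escaped | p4:escaped
Step 7: p0:escaped | p1:(4,1)->(4,0)->EXIT | p2:escaped | p3:escaped | p4:escaped
Exit steps: [3, 7, 6, 4, 3]
First to escape: p0 at step 3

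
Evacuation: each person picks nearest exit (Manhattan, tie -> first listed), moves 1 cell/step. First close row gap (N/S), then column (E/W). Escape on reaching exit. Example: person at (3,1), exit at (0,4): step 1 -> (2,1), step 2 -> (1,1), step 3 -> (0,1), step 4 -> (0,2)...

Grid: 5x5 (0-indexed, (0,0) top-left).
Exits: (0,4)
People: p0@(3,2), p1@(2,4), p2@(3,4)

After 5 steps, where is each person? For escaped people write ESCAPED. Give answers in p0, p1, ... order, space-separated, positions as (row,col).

Step 1: p0:(3,2)->(2,2) | p1:(2,4)->(1,4) | p2:(3,4)->(2,4)
Step 2: p0:(2,2)->(1,2) | p1:(1,4)->(0,4)->EXIT | p2:(2,4)->(1,4)
Step 3: p0:(1,2)->(0,2) | p1:escaped | p2:(1,4)->(0,4)->EXIT
Step 4: p0:(0,2)->(0,3) | p1:escaped | p2:escaped
Step 5: p0:(0,3)->(0,4)->EXIT | p1:escaped | p2:escaped

ESCAPED ESCAPED ESCAPED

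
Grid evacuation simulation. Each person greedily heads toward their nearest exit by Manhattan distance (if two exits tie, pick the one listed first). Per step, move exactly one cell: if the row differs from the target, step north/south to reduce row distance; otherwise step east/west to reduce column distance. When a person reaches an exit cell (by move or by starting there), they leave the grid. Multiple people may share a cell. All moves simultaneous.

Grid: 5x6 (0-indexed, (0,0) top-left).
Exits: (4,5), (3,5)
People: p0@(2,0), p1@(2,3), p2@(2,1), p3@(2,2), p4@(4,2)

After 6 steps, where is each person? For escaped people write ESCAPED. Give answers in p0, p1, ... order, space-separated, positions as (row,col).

Step 1: p0:(2,0)->(3,0) | p1:(2,3)->(3,3) | p2:(2,1)->(3,1) | p3:(2,2)->(3,2) | p4:(4,2)->(4,3)
Step 2: p0:(3,0)->(3,1) | p1:(3,3)->(3,4) | p2:(3,1)->(3,2) | p3:(3,2)->(3,3) | p4:(4,3)->(4,4)
Step 3: p0:(3,1)->(3,2) | p1:(3,4)->(3,5)->EXIT | p2:(3,2)->(3,3) | p3:(3,3)->(3,4) | p4:(4,4)->(4,5)->EXIT
Step 4: p0:(3,2)->(3,3) | p1:escaped | p2:(3,3)->(3,4) | p3:(3,4)->(3,5)->EXIT | p4:escaped
Step 5: p0:(3,3)->(3,4) | p1:escaped | p2:(3,4)->(3,5)->EXIT | p3:escaped | p4:escaped
Step 6: p0:(3,4)->(3,5)->EXIT | p1:escaped | p2:escaped | p3:escaped | p4:escaped

ESCAPED ESCAPED ESCAPED ESCAPED ESCAPED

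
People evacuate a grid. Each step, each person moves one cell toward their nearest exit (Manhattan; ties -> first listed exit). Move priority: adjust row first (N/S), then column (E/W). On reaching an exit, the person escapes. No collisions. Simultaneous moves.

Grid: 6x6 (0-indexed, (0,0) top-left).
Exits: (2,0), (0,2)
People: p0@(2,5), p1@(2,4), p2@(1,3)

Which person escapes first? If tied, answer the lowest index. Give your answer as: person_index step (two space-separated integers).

Answer: 2 2

Derivation:
Step 1: p0:(2,5)->(2,4) | p1:(2,4)->(2,3) | p2:(1,3)->(0,3)
Step 2: p0:(2,4)->(2,3) | p1:(2,3)->(2,2) | p2:(0,3)->(0,2)->EXIT
Step 3: p0:(2,3)->(2,2) | p1:(2,2)->(2,1) | p2:escaped
Step 4: p0:(2,2)->(2,1) | p1:(2,1)->(2,0)->EXIT | p2:escaped
Step 5: p0:(2,1)->(2,0)->EXIT | p1:escaped | p2:escaped
Exit steps: [5, 4, 2]
First to escape: p2 at step 2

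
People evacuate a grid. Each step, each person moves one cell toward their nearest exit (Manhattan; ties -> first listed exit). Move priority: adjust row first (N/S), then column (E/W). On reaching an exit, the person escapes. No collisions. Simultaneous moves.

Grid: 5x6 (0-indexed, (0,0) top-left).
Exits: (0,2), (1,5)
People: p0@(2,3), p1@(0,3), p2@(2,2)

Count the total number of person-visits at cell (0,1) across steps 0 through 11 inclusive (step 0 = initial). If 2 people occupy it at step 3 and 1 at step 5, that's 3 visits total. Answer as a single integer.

Answer: 0

Derivation:
Step 0: p0@(2,3) p1@(0,3) p2@(2,2) -> at (0,1): 0 [-], cum=0
Step 1: p0@(1,3) p1@ESC p2@(1,2) -> at (0,1): 0 [-], cum=0
Step 2: p0@(0,3) p1@ESC p2@ESC -> at (0,1): 0 [-], cum=0
Step 3: p0@ESC p1@ESC p2@ESC -> at (0,1): 0 [-], cum=0
Total visits = 0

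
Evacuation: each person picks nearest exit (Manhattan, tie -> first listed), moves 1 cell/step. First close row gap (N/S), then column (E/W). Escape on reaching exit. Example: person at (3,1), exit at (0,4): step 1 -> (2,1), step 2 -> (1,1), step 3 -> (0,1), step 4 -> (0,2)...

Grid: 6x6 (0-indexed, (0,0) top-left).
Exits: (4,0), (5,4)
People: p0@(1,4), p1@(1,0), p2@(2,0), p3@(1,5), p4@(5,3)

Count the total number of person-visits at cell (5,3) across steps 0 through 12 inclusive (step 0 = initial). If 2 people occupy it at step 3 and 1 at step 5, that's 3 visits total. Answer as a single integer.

Step 0: p0@(1,4) p1@(1,0) p2@(2,0) p3@(1,5) p4@(5,3) -> at (5,3): 1 [p4], cum=1
Step 1: p0@(2,4) p1@(2,0) p2@(3,0) p3@(2,5) p4@ESC -> at (5,3): 0 [-], cum=1
Step 2: p0@(3,4) p1@(3,0) p2@ESC p3@(3,5) p4@ESC -> at (5,3): 0 [-], cum=1
Step 3: p0@(4,4) p1@ESC p2@ESC p3@(4,5) p4@ESC -> at (5,3): 0 [-], cum=1
Step 4: p0@ESC p1@ESC p2@ESC p3@(5,5) p4@ESC -> at (5,3): 0 [-], cum=1
Step 5: p0@ESC p1@ESC p2@ESC p3@ESC p4@ESC -> at (5,3): 0 [-], cum=1
Total visits = 1

Answer: 1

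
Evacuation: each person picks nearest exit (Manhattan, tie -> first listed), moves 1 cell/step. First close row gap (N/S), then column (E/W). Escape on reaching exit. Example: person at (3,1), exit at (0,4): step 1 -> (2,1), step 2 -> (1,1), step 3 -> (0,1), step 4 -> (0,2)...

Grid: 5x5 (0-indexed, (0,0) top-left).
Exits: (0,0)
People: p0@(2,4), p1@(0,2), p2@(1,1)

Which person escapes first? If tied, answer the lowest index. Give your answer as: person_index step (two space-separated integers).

Answer: 1 2

Derivation:
Step 1: p0:(2,4)->(1,4) | p1:(0,2)->(0,1) | p2:(1,1)->(0,1)
Step 2: p0:(1,4)->(0,4) | p1:(0,1)->(0,0)->EXIT | p2:(0,1)->(0,0)->EXIT
Step 3: p0:(0,4)->(0,3) | p1:escaped | p2:escaped
Step 4: p0:(0,3)->(0,2) | p1:escaped | p2:escaped
Step 5: p0:(0,2)->(0,1) | p1:escaped | p2:escaped
Step 6: p0:(0,1)->(0,0)->EXIT | p1:escaped | p2:escaped
Exit steps: [6, 2, 2]
First to escape: p1 at step 2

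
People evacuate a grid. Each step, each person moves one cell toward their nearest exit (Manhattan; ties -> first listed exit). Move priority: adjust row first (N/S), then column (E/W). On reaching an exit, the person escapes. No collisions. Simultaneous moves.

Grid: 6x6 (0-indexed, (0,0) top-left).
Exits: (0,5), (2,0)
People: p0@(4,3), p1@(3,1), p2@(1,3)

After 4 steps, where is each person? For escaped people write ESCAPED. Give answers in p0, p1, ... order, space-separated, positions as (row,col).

Step 1: p0:(4,3)->(3,3) | p1:(3,1)->(2,1) | p2:(1,3)->(0,3)
Step 2: p0:(3,3)->(2,3) | p1:(2,1)->(2,0)->EXIT | p2:(0,3)->(0,4)
Step 3: p0:(2,3)->(2,2) | p1:escaped | p2:(0,4)->(0,5)->EXIT
Step 4: p0:(2,2)->(2,1) | p1:escaped | p2:escaped

(2,1) ESCAPED ESCAPED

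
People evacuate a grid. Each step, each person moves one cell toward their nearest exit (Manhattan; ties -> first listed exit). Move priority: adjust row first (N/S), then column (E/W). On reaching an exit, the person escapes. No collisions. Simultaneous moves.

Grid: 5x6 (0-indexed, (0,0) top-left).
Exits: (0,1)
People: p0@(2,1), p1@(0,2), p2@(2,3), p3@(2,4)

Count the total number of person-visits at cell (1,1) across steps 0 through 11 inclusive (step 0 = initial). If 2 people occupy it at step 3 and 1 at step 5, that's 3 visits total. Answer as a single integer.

Answer: 1

Derivation:
Step 0: p0@(2,1) p1@(0,2) p2@(2,3) p3@(2,4) -> at (1,1): 0 [-], cum=0
Step 1: p0@(1,1) p1@ESC p2@(1,3) p3@(1,4) -> at (1,1): 1 [p0], cum=1
Step 2: p0@ESC p1@ESC p2@(0,3) p3@(0,4) -> at (1,1): 0 [-], cum=1
Step 3: p0@ESC p1@ESC p2@(0,2) p3@(0,3) -> at (1,1): 0 [-], cum=1
Step 4: p0@ESC p1@ESC p2@ESC p3@(0,2) -> at (1,1): 0 [-], cum=1
Step 5: p0@ESC p1@ESC p2@ESC p3@ESC -> at (1,1): 0 [-], cum=1
Total visits = 1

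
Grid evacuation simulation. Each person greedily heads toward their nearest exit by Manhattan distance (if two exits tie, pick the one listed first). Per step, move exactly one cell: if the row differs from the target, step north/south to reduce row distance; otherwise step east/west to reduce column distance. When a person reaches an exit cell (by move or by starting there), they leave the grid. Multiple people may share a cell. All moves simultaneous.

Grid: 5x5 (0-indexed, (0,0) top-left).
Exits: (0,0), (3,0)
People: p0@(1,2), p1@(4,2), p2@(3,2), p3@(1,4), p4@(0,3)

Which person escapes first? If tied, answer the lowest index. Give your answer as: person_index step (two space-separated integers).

Answer: 2 2

Derivation:
Step 1: p0:(1,2)->(0,2) | p1:(4,2)->(3,2) | p2:(3,2)->(3,1) | p3:(1,4)->(0,4) | p4:(0,3)->(0,2)
Step 2: p0:(0,2)->(0,1) | p1:(3,2)->(3,1) | p2:(3,1)->(3,0)->EXIT | p3:(0,4)->(0,3) | p4:(0,2)->(0,1)
Step 3: p0:(0,1)->(0,0)->EXIT | p1:(3,1)->(3,0)->EXIT | p2:escaped | p3:(0,3)->(0,2) | p4:(0,1)->(0,0)->EXIT
Step 4: p0:escaped | p1:escaped | p2:escaped | p3:(0,2)->(0,1) | p4:escaped
Step 5: p0:escaped | p1:escaped | p2:escaped | p3:(0,1)->(0,0)->EXIT | p4:escaped
Exit steps: [3, 3, 2, 5, 3]
First to escape: p2 at step 2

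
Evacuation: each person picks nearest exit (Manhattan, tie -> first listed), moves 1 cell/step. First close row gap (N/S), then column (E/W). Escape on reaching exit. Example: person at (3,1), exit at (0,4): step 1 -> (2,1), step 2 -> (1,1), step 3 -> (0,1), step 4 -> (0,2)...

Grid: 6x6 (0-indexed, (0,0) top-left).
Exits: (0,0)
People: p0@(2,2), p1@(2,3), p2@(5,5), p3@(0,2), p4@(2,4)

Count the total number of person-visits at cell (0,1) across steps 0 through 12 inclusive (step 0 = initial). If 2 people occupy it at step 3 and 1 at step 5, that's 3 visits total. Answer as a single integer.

Answer: 5

Derivation:
Step 0: p0@(2,2) p1@(2,3) p2@(5,5) p3@(0,2) p4@(2,4) -> at (0,1): 0 [-], cum=0
Step 1: p0@(1,2) p1@(1,3) p2@(4,5) p3@(0,1) p4@(1,4) -> at (0,1): 1 [p3], cum=1
Step 2: p0@(0,2) p1@(0,3) p2@(3,5) p3@ESC p4@(0,4) -> at (0,1): 0 [-], cum=1
Step 3: p0@(0,1) p1@(0,2) p2@(2,5) p3@ESC p4@(0,3) -> at (0,1): 1 [p0], cum=2
Step 4: p0@ESC p1@(0,1) p2@(1,5) p3@ESC p4@(0,2) -> at (0,1): 1 [p1], cum=3
Step 5: p0@ESC p1@ESC p2@(0,5) p3@ESC p4@(0,1) -> at (0,1): 1 [p4], cum=4
Step 6: p0@ESC p1@ESC p2@(0,4) p3@ESC p4@ESC -> at (0,1): 0 [-], cum=4
Step 7: p0@ESC p1@ESC p2@(0,3) p3@ESC p4@ESC -> at (0,1): 0 [-], cum=4
Step 8: p0@ESC p1@ESC p2@(0,2) p3@ESC p4@ESC -> at (0,1): 0 [-], cum=4
Step 9: p0@ESC p1@ESC p2@(0,1) p3@ESC p4@ESC -> at (0,1): 1 [p2], cum=5
Step 10: p0@ESC p1@ESC p2@ESC p3@ESC p4@ESC -> at (0,1): 0 [-], cum=5
Total visits = 5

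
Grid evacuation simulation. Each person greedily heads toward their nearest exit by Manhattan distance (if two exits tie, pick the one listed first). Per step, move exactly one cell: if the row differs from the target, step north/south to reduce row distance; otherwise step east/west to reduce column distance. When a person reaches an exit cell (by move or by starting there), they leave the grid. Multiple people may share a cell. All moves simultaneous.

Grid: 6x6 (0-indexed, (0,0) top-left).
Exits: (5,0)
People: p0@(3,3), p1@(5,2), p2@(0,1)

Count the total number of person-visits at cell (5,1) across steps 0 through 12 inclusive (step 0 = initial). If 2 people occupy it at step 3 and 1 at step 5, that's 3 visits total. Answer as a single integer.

Answer: 3

Derivation:
Step 0: p0@(3,3) p1@(5,2) p2@(0,1) -> at (5,1): 0 [-], cum=0
Step 1: p0@(4,3) p1@(5,1) p2@(1,1) -> at (5,1): 1 [p1], cum=1
Step 2: p0@(5,3) p1@ESC p2@(2,1) -> at (5,1): 0 [-], cum=1
Step 3: p0@(5,2) p1@ESC p2@(3,1) -> at (5,1): 0 [-], cum=1
Step 4: p0@(5,1) p1@ESC p2@(4,1) -> at (5,1): 1 [p0], cum=2
Step 5: p0@ESC p1@ESC p2@(5,1) -> at (5,1): 1 [p2], cum=3
Step 6: p0@ESC p1@ESC p2@ESC -> at (5,1): 0 [-], cum=3
Total visits = 3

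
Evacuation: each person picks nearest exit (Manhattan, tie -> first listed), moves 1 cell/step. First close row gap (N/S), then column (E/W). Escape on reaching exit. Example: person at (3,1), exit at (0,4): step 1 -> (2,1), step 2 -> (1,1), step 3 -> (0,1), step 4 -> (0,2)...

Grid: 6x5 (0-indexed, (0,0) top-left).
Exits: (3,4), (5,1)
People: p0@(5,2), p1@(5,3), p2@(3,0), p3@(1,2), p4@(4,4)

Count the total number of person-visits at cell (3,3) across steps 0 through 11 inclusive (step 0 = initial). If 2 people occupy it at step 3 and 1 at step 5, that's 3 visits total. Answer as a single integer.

Answer: 1

Derivation:
Step 0: p0@(5,2) p1@(5,3) p2@(3,0) p3@(1,2) p4@(4,4) -> at (3,3): 0 [-], cum=0
Step 1: p0@ESC p1@(5,2) p2@(4,0) p3@(2,2) p4@ESC -> at (3,3): 0 [-], cum=0
Step 2: p0@ESC p1@ESC p2@(5,0) p3@(3,2) p4@ESC -> at (3,3): 0 [-], cum=0
Step 3: p0@ESC p1@ESC p2@ESC p3@(3,3) p4@ESC -> at (3,3): 1 [p3], cum=1
Step 4: p0@ESC p1@ESC p2@ESC p3@ESC p4@ESC -> at (3,3): 0 [-], cum=1
Total visits = 1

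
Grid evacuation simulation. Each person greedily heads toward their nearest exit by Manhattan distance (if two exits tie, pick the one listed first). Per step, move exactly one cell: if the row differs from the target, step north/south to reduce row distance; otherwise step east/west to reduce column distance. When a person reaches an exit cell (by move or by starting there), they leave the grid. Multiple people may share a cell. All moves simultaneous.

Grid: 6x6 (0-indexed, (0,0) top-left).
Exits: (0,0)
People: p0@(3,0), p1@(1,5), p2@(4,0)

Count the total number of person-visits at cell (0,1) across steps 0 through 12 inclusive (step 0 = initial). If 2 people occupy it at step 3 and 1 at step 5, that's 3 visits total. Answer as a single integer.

Answer: 1

Derivation:
Step 0: p0@(3,0) p1@(1,5) p2@(4,0) -> at (0,1): 0 [-], cum=0
Step 1: p0@(2,0) p1@(0,5) p2@(3,0) -> at (0,1): 0 [-], cum=0
Step 2: p0@(1,0) p1@(0,4) p2@(2,0) -> at (0,1): 0 [-], cum=0
Step 3: p0@ESC p1@(0,3) p2@(1,0) -> at (0,1): 0 [-], cum=0
Step 4: p0@ESC p1@(0,2) p2@ESC -> at (0,1): 0 [-], cum=0
Step 5: p0@ESC p1@(0,1) p2@ESC -> at (0,1): 1 [p1], cum=1
Step 6: p0@ESC p1@ESC p2@ESC -> at (0,1): 0 [-], cum=1
Total visits = 1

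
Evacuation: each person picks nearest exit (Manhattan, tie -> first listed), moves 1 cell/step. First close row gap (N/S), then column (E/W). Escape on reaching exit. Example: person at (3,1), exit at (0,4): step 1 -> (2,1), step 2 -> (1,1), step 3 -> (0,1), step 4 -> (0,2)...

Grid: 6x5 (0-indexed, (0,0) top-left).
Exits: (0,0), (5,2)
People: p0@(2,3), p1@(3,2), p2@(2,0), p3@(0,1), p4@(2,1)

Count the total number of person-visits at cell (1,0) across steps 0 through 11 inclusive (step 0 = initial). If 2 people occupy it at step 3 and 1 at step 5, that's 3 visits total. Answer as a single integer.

Answer: 1

Derivation:
Step 0: p0@(2,3) p1@(3,2) p2@(2,0) p3@(0,1) p4@(2,1) -> at (1,0): 0 [-], cum=0
Step 1: p0@(3,3) p1@(4,2) p2@(1,0) p3@ESC p4@(1,1) -> at (1,0): 1 [p2], cum=1
Step 2: p0@(4,3) p1@ESC p2@ESC p3@ESC p4@(0,1) -> at (1,0): 0 [-], cum=1
Step 3: p0@(5,3) p1@ESC p2@ESC p3@ESC p4@ESC -> at (1,0): 0 [-], cum=1
Step 4: p0@ESC p1@ESC p2@ESC p3@ESC p4@ESC -> at (1,0): 0 [-], cum=1
Total visits = 1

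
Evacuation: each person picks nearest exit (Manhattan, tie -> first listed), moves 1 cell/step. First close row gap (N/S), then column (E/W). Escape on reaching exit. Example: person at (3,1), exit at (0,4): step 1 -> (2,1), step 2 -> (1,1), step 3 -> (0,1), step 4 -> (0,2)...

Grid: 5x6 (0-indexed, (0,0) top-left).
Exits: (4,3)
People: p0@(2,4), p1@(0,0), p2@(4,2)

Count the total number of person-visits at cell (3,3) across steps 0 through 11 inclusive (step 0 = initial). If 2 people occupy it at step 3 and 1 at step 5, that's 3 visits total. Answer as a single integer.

Answer: 0

Derivation:
Step 0: p0@(2,4) p1@(0,0) p2@(4,2) -> at (3,3): 0 [-], cum=0
Step 1: p0@(3,4) p1@(1,0) p2@ESC -> at (3,3): 0 [-], cum=0
Step 2: p0@(4,4) p1@(2,0) p2@ESC -> at (3,3): 0 [-], cum=0
Step 3: p0@ESC p1@(3,0) p2@ESC -> at (3,3): 0 [-], cum=0
Step 4: p0@ESC p1@(4,0) p2@ESC -> at (3,3): 0 [-], cum=0
Step 5: p0@ESC p1@(4,1) p2@ESC -> at (3,3): 0 [-], cum=0
Step 6: p0@ESC p1@(4,2) p2@ESC -> at (3,3): 0 [-], cum=0
Step 7: p0@ESC p1@ESC p2@ESC -> at (3,3): 0 [-], cum=0
Total visits = 0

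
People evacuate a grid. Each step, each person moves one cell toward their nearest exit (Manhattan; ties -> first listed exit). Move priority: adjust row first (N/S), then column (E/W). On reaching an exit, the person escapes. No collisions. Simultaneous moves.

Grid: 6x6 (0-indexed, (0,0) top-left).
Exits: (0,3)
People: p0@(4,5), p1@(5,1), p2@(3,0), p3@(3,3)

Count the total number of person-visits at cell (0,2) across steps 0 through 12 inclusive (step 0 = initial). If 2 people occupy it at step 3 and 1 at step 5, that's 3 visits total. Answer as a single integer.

Answer: 2

Derivation:
Step 0: p0@(4,5) p1@(5,1) p2@(3,0) p3@(3,3) -> at (0,2): 0 [-], cum=0
Step 1: p0@(3,5) p1@(4,1) p2@(2,0) p3@(2,3) -> at (0,2): 0 [-], cum=0
Step 2: p0@(2,5) p1@(3,1) p2@(1,0) p3@(1,3) -> at (0,2): 0 [-], cum=0
Step 3: p0@(1,5) p1@(2,1) p2@(0,0) p3@ESC -> at (0,2): 0 [-], cum=0
Step 4: p0@(0,5) p1@(1,1) p2@(0,1) p3@ESC -> at (0,2): 0 [-], cum=0
Step 5: p0@(0,4) p1@(0,1) p2@(0,2) p3@ESC -> at (0,2): 1 [p2], cum=1
Step 6: p0@ESC p1@(0,2) p2@ESC p3@ESC -> at (0,2): 1 [p1], cum=2
Step 7: p0@ESC p1@ESC p2@ESC p3@ESC -> at (0,2): 0 [-], cum=2
Total visits = 2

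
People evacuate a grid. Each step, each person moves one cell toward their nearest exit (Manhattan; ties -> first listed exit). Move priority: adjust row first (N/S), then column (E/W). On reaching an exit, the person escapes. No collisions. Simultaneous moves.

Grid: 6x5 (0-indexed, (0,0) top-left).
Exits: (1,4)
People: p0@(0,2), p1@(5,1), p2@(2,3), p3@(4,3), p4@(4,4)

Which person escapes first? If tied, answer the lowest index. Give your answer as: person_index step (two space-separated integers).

Step 1: p0:(0,2)->(1,2) | p1:(5,1)->(4,1) | p2:(2,3)->(1,3) | p3:(4,3)->(3,3) | p4:(4,4)->(3,4)
Step 2: p0:(1,2)->(1,3) | p1:(4,1)->(3,1) | p2:(1,3)->(1,4)->EXIT | p3:(3,3)->(2,3) | p4:(3,4)->(2,4)
Step 3: p0:(1,3)->(1,4)->EXIT | p1:(3,1)->(2,1) | p2:escaped | p3:(2,3)->(1,3) | p4:(2,4)->(1,4)->EXIT
Step 4: p0:escaped | p1:(2,1)->(1,1) | p2:escaped | p3:(1,3)->(1,4)->EXIT | p4:escaped
Step 5: p0:escaped | p1:(1,1)->(1,2) | p2:escaped | p3:escaped | p4:escaped
Step 6: p0:escaped | p1:(1,2)->(1,3) | p2:escaped | p3:escaped | p4:escaped
Step 7: p0:escaped | p1:(1,3)->(1,4)->EXIT | p2:escaped | p3:escaped | p4:escaped
Exit steps: [3, 7, 2, 4, 3]
First to escape: p2 at step 2

Answer: 2 2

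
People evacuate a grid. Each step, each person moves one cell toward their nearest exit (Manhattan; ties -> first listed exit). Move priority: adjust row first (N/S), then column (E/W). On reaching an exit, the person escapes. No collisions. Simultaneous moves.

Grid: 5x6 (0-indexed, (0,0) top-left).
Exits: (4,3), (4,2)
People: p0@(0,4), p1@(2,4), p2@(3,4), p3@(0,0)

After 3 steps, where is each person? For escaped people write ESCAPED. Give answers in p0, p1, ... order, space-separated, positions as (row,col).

Step 1: p0:(0,4)->(1,4) | p1:(2,4)->(3,4) | p2:(3,4)->(4,4) | p3:(0,0)->(1,0)
Step 2: p0:(1,4)->(2,4) | p1:(3,4)->(4,4) | p2:(4,4)->(4,3)->EXIT | p3:(1,0)->(2,0)
Step 3: p0:(2,4)->(3,4) | p1:(4,4)->(4,3)->EXIT | p2:escaped | p3:(2,0)->(3,0)

(3,4) ESCAPED ESCAPED (3,0)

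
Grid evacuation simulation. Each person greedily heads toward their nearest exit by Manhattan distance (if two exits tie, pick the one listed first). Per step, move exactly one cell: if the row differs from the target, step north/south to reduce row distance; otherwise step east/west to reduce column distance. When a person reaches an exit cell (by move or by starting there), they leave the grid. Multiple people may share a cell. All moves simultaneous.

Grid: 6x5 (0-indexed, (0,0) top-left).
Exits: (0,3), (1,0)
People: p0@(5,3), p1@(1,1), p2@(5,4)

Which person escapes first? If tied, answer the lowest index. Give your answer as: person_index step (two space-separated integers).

Answer: 1 1

Derivation:
Step 1: p0:(5,3)->(4,3) | p1:(1,1)->(1,0)->EXIT | p2:(5,4)->(4,4)
Step 2: p0:(4,3)->(3,3) | p1:escaped | p2:(4,4)->(3,4)
Step 3: p0:(3,3)->(2,3) | p1:escaped | p2:(3,4)->(2,4)
Step 4: p0:(2,3)->(1,3) | p1:escaped | p2:(2,4)->(1,4)
Step 5: p0:(1,3)->(0,3)->EXIT | p1:escaped | p2:(1,4)->(0,4)
Step 6: p0:escaped | p1:escaped | p2:(0,4)->(0,3)->EXIT
Exit steps: [5, 1, 6]
First to escape: p1 at step 1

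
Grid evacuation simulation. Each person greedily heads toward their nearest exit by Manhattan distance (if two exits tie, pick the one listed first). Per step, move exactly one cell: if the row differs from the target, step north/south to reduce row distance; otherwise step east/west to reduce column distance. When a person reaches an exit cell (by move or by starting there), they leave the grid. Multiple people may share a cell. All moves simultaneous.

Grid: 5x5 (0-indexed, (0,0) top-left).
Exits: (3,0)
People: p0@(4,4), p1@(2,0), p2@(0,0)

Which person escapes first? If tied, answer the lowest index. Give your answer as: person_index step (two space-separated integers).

Answer: 1 1

Derivation:
Step 1: p0:(4,4)->(3,4) | p1:(2,0)->(3,0)->EXIT | p2:(0,0)->(1,0)
Step 2: p0:(3,4)->(3,3) | p1:escaped | p2:(1,0)->(2,0)
Step 3: p0:(3,3)->(3,2) | p1:escaped | p2:(2,0)->(3,0)->EXIT
Step 4: p0:(3,2)->(3,1) | p1:escaped | p2:escaped
Step 5: p0:(3,1)->(3,0)->EXIT | p1:escaped | p2:escaped
Exit steps: [5, 1, 3]
First to escape: p1 at step 1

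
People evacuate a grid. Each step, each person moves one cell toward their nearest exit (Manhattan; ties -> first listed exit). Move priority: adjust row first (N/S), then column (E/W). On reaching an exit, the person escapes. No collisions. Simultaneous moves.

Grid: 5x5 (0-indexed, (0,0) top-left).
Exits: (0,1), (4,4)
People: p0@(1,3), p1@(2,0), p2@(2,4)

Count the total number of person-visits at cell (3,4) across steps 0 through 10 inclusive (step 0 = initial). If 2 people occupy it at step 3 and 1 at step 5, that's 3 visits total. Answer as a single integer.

Step 0: p0@(1,3) p1@(2,0) p2@(2,4) -> at (3,4): 0 [-], cum=0
Step 1: p0@(0,3) p1@(1,0) p2@(3,4) -> at (3,4): 1 [p2], cum=1
Step 2: p0@(0,2) p1@(0,0) p2@ESC -> at (3,4): 0 [-], cum=1
Step 3: p0@ESC p1@ESC p2@ESC -> at (3,4): 0 [-], cum=1
Total visits = 1

Answer: 1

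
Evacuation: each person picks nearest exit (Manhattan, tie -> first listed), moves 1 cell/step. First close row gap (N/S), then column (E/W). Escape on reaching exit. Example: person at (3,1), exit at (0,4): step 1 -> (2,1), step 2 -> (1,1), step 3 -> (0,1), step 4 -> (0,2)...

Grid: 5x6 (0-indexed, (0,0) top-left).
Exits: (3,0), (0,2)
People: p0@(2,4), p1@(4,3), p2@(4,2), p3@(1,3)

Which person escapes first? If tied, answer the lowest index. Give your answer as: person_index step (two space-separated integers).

Answer: 3 2

Derivation:
Step 1: p0:(2,4)->(1,4) | p1:(4,3)->(3,3) | p2:(4,2)->(3,2) | p3:(1,3)->(0,3)
Step 2: p0:(1,4)->(0,4) | p1:(3,3)->(3,2) | p2:(3,2)->(3,1) | p3:(0,3)->(0,2)->EXIT
Step 3: p0:(0,4)->(0,3) | p1:(3,2)->(3,1) | p2:(3,1)->(3,0)->EXIT | p3:escaped
Step 4: p0:(0,3)->(0,2)->EXIT | p1:(3,1)->(3,0)->EXIT | p2:escaped | p3:escaped
Exit steps: [4, 4, 3, 2]
First to escape: p3 at step 2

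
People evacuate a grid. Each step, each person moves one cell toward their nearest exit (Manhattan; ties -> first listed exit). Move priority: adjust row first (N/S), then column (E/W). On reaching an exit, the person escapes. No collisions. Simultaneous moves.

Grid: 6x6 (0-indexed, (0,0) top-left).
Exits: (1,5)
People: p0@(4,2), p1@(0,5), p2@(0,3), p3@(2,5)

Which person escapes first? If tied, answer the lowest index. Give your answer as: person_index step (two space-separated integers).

Step 1: p0:(4,2)->(3,2) | p1:(0,5)->(1,5)->EXIT | p2:(0,3)->(1,3) | p3:(2,5)->(1,5)->EXIT
Step 2: p0:(3,2)->(2,2) | p1:escaped | p2:(1,3)->(1,4) | p3:escaped
Step 3: p0:(2,2)->(1,2) | p1:escaped | p2:(1,4)->(1,5)->EXIT | p3:escaped
Step 4: p0:(1,2)->(1,3) | p1:escaped | p2:escaped | p3:escaped
Step 5: p0:(1,3)->(1,4) | p1:escaped | p2:escaped | p3:escaped
Step 6: p0:(1,4)->(1,5)->EXIT | p1:escaped | p2:escaped | p3:escaped
Exit steps: [6, 1, 3, 1]
First to escape: p1 at step 1

Answer: 1 1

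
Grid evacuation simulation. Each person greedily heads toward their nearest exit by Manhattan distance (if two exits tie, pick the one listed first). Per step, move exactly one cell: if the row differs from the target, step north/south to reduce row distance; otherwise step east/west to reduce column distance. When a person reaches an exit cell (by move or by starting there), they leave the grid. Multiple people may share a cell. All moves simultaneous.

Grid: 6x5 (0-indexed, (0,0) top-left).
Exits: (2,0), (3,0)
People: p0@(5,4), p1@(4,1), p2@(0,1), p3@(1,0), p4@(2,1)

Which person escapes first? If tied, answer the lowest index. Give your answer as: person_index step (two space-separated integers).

Answer: 3 1

Derivation:
Step 1: p0:(5,4)->(4,4) | p1:(4,1)->(3,1) | p2:(0,1)->(1,1) | p3:(1,0)->(2,0)->EXIT | p4:(2,1)->(2,0)->EXIT
Step 2: p0:(4,4)->(3,4) | p1:(3,1)->(3,0)->EXIT | p2:(1,1)->(2,1) | p3:escaped | p4:escaped
Step 3: p0:(3,4)->(3,3) | p1:escaped | p2:(2,1)->(2,0)->EXIT | p3:escaped | p4:escaped
Step 4: p0:(3,3)->(3,2) | p1:escaped | p2:escaped | p3:escaped | p4:escaped
Step 5: p0:(3,2)->(3,1) | p1:escaped | p2:escaped | p3:escaped | p4:escaped
Step 6: p0:(3,1)->(3,0)->EXIT | p1:escaped | p2:escaped | p3:escaped | p4:escaped
Exit steps: [6, 2, 3, 1, 1]
First to escape: p3 at step 1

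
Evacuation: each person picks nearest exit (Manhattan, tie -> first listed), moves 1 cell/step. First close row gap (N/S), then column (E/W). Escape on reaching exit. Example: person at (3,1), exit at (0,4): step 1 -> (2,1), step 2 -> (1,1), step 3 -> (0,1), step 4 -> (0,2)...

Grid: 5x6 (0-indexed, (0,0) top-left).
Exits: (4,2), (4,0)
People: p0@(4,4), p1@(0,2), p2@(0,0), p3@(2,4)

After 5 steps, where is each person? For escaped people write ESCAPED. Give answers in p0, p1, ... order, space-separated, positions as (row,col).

Step 1: p0:(4,4)->(4,3) | p1:(0,2)->(1,2) | p2:(0,0)->(1,0) | p3:(2,4)->(3,4)
Step 2: p0:(4,3)->(4,2)->EXIT | p1:(1,2)->(2,2) | p2:(1,0)->(2,0) | p3:(3,4)->(4,4)
Step 3: p0:escaped | p1:(2,2)->(3,2) | p2:(2,0)->(3,0) | p3:(4,4)->(4,3)
Step 4: p0:escaped | p1:(3,2)->(4,2)->EXIT | p2:(3,0)->(4,0)->EXIT | p3:(4,3)->(4,2)->EXIT

ESCAPED ESCAPED ESCAPED ESCAPED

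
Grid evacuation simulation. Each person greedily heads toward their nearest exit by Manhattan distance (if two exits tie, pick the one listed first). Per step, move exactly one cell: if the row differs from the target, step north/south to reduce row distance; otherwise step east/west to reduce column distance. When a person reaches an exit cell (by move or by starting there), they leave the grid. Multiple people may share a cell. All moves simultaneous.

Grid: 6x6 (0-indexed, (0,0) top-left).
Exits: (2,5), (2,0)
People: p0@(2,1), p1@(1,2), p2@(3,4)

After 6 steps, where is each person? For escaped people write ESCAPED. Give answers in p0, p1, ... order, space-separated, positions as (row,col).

Step 1: p0:(2,1)->(2,0)->EXIT | p1:(1,2)->(2,2) | p2:(3,4)->(2,4)
Step 2: p0:escaped | p1:(2,2)->(2,1) | p2:(2,4)->(2,5)->EXIT
Step 3: p0:escaped | p1:(2,1)->(2,0)->EXIT | p2:escaped

ESCAPED ESCAPED ESCAPED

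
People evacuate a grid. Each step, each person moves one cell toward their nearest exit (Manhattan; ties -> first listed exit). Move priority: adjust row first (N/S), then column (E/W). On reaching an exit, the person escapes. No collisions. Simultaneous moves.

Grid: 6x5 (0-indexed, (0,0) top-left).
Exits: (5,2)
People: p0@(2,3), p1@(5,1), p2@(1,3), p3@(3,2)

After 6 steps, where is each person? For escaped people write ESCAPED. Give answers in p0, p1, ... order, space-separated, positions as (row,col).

Step 1: p0:(2,3)->(3,3) | p1:(5,1)->(5,2)->EXIT | p2:(1,3)->(2,3) | p3:(3,2)->(4,2)
Step 2: p0:(3,3)->(4,3) | p1:escaped | p2:(2,3)->(3,3) | p3:(4,2)->(5,2)->EXIT
Step 3: p0:(4,3)->(5,3) | p1:escaped | p2:(3,3)->(4,3) | p3:escaped
Step 4: p0:(5,3)->(5,2)->EXIT | p1:escaped | p2:(4,3)->(5,3) | p3:escaped
Step 5: p0:escaped | p1:escaped | p2:(5,3)->(5,2)->EXIT | p3:escaped

ESCAPED ESCAPED ESCAPED ESCAPED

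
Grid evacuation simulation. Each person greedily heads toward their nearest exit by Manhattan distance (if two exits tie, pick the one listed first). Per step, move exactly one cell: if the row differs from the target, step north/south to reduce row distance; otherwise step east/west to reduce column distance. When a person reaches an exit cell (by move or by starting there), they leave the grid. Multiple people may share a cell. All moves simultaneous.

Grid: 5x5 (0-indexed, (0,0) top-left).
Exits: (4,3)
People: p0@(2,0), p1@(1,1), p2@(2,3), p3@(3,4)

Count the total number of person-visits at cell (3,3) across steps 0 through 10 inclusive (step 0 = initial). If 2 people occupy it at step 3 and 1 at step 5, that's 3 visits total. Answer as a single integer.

Answer: 1

Derivation:
Step 0: p0@(2,0) p1@(1,1) p2@(2,3) p3@(3,4) -> at (3,3): 0 [-], cum=0
Step 1: p0@(3,0) p1@(2,1) p2@(3,3) p3@(4,4) -> at (3,3): 1 [p2], cum=1
Step 2: p0@(4,0) p1@(3,1) p2@ESC p3@ESC -> at (3,3): 0 [-], cum=1
Step 3: p0@(4,1) p1@(4,1) p2@ESC p3@ESC -> at (3,3): 0 [-], cum=1
Step 4: p0@(4,2) p1@(4,2) p2@ESC p3@ESC -> at (3,3): 0 [-], cum=1
Step 5: p0@ESC p1@ESC p2@ESC p3@ESC -> at (3,3): 0 [-], cum=1
Total visits = 1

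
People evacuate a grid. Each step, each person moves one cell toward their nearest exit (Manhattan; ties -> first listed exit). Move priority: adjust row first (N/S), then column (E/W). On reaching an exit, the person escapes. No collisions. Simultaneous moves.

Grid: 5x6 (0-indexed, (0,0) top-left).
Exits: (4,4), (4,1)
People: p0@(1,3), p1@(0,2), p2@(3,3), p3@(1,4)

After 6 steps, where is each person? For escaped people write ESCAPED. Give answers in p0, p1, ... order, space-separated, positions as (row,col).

Step 1: p0:(1,3)->(2,3) | p1:(0,2)->(1,2) | p2:(3,3)->(4,3) | p3:(1,4)->(2,4)
Step 2: p0:(2,3)->(3,3) | p1:(1,2)->(2,2) | p2:(4,3)->(4,4)->EXIT | p3:(2,4)->(3,4)
Step 3: p0:(3,3)->(4,3) | p1:(2,2)->(3,2) | p2:escaped | p3:(3,4)->(4,4)->EXIT
Step 4: p0:(4,3)->(4,4)->EXIT | p1:(3,2)->(4,2) | p2:escaped | p3:escaped
Step 5: p0:escaped | p1:(4,2)->(4,1)->EXIT | p2:escaped | p3:escaped

ESCAPED ESCAPED ESCAPED ESCAPED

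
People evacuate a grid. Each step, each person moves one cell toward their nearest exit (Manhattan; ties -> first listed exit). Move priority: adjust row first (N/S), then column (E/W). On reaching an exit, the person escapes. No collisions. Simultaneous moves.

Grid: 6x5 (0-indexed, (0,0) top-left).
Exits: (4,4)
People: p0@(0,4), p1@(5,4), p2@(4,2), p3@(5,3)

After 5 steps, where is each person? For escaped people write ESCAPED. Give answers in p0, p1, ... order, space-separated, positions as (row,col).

Step 1: p0:(0,4)->(1,4) | p1:(5,4)->(4,4)->EXIT | p2:(4,2)->(4,3) | p3:(5,3)->(4,3)
Step 2: p0:(1,4)->(2,4) | p1:escaped | p2:(4,3)->(4,4)->EXIT | p3:(4,3)->(4,4)->EXIT
Step 3: p0:(2,4)->(3,4) | p1:escaped | p2:escaped | p3:escaped
Step 4: p0:(3,4)->(4,4)->EXIT | p1:escaped | p2:escaped | p3:escaped

ESCAPED ESCAPED ESCAPED ESCAPED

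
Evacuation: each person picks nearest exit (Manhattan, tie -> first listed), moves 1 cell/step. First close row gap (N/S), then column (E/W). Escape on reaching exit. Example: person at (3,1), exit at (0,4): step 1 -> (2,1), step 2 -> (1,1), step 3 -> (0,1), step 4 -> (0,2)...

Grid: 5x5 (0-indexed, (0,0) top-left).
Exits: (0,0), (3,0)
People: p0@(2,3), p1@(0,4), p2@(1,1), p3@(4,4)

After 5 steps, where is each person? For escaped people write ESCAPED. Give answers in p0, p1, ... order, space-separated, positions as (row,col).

Step 1: p0:(2,3)->(3,3) | p1:(0,4)->(0,3) | p2:(1,1)->(0,1) | p3:(4,4)->(3,4)
Step 2: p0:(3,3)->(3,2) | p1:(0,3)->(0,2) | p2:(0,1)->(0,0)->EXIT | p3:(3,4)->(3,3)
Step 3: p0:(3,2)->(3,1) | p1:(0,2)->(0,1) | p2:escaped | p3:(3,3)->(3,2)
Step 4: p0:(3,1)->(3,0)->EXIT | p1:(0,1)->(0,0)->EXIT | p2:escaped | p3:(3,2)->(3,1)
Step 5: p0:escaped | p1:escaped | p2:escaped | p3:(3,1)->(3,0)->EXIT

ESCAPED ESCAPED ESCAPED ESCAPED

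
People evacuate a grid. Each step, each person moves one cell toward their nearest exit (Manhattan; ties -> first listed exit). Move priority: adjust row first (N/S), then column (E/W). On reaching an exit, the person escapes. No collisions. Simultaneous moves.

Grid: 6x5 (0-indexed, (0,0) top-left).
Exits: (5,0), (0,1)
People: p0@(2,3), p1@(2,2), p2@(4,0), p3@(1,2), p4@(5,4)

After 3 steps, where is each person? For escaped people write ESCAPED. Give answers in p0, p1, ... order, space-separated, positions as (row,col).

Step 1: p0:(2,3)->(1,3) | p1:(2,2)->(1,2) | p2:(4,0)->(5,0)->EXIT | p3:(1,2)->(0,2) | p4:(5,4)->(5,3)
Step 2: p0:(1,3)->(0,3) | p1:(1,2)->(0,2) | p2:escaped | p3:(0,2)->(0,1)->EXIT | p4:(5,3)->(5,2)
Step 3: p0:(0,3)->(0,2) | p1:(0,2)->(0,1)->EXIT | p2:escaped | p3:escaped | p4:(5,2)->(5,1)

(0,2) ESCAPED ESCAPED ESCAPED (5,1)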